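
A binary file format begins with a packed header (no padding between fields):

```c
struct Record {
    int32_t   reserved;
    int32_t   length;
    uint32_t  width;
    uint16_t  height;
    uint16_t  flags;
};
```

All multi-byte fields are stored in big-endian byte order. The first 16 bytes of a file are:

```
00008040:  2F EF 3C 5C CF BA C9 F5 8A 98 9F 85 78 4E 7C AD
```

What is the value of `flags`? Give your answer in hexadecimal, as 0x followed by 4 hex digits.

0x7CAD

`flags` follows `reserved` (4 B), `length` (4 B), `width` (4 B), `height` (2 B), so it starts at offset 4 + 4 + 4 + 2 = 14 and occupies 2 bytes.
Bytes at offsets 14..15: 7C AD.
In big-endian order the high byte comes first in memory.
The bytes are already most-significant first: 0x7CAD.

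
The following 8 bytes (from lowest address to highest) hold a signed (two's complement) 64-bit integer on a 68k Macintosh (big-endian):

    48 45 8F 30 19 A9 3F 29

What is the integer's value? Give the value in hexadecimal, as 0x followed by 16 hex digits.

0x48458F3019A93F29

In big-endian order the high byte comes first in memory.
The bytes are already most-significant first: 0x48458F3019A93F29.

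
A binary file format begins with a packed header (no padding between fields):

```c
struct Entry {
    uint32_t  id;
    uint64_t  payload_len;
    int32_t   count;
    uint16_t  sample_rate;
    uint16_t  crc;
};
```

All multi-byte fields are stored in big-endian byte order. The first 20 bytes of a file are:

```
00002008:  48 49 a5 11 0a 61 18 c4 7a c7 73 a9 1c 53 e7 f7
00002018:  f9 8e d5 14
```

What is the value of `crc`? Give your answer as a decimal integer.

`crc` follows `id` (4 B), `payload_len` (8 B), `count` (4 B), `sample_rate` (2 B), so it starts at offset 4 + 8 + 4 + 2 = 18 and occupies 2 bytes.
Bytes at offsets 18..19: D5 14.
Big-endian stores the most-significant byte at the lowest address.
The bytes are already most-significant first: 0xD514.
0xD514 = 54548.

54548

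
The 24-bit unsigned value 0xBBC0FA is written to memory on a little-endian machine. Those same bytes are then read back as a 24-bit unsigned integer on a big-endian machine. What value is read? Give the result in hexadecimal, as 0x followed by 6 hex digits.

Stored little-endian, the bytes at ascending addresses are FA C0 BB.
Read back as big-endian, the last byte is least significant, giving 0xFAC0BB.

0xFAC0BB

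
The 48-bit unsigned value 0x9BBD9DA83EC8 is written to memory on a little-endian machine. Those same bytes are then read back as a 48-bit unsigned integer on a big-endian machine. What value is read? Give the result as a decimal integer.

220171442437531

Stored little-endian, the bytes at ascending addresses are C8 3E A8 9D BD 9B.
Read back as big-endian, the last byte is least significant, giving 0xC83EA89DBD9B.
0xC83EA89DBD9B = 220171442437531.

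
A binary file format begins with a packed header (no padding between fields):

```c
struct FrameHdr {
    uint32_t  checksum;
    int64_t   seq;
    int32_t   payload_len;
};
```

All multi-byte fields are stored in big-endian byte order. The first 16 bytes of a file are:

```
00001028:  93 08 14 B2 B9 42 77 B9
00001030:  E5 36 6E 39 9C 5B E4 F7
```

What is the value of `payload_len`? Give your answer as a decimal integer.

`payload_len` follows `checksum` (4 B), `seq` (8 B), so it starts at offset 4 + 8 = 12 and occupies 4 bytes.
Bytes at offsets 12..15: 9C 5B E4 F7.
In big-endian order the high byte comes first in memory.
The bytes are already most-significant first: 0x9C5BE4F7.
Top bit is set, so as a signed 32-bit value this is 0x9C5BE4F7 − 2^32 = -1671699209.

-1671699209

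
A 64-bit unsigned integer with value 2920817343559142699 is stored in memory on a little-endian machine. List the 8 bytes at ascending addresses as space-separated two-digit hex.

2920817343559142699 in hexadecimal, padded to 64 bits, is 0x2888D3E618A48D2B.
Split into bytes (most-significant first): 28 88 D3 E6 18 A4 8D 2B.
In little-endian order the low byte comes first in memory.
So at ascending addresses the bytes are 2B 8D A4 18 E6 D3 88 28.

2B 8D A4 18 E6 D3 88 28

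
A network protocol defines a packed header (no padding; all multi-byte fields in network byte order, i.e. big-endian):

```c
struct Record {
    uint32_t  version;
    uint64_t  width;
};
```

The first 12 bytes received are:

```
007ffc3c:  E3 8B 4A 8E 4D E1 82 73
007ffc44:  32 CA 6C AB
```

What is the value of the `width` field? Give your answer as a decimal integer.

`width` follows `version` (4 bytes), so it starts at byte offset 4 and occupies 8 bytes.
Bytes at offsets 4..11: 4D E1 82 73 32 CA 6C AB.
In big-endian order the high byte comes first in memory.
The bytes are already most-significant first: 0x4DE1827332CA6CAB.
0x4DE1827332CA6CAB = 5611910041965325483.

5611910041965325483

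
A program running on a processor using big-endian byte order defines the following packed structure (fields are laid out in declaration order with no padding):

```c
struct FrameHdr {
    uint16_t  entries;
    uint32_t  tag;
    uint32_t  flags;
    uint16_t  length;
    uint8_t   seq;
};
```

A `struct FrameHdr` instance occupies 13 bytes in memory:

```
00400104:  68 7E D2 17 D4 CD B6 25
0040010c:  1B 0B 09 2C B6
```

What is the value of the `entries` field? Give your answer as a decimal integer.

26750

`entries` is the first field, at byte offset 0, occupying 2 bytes.
Bytes at offsets 0..1: 68 7E.
Big-endian: lowest address holds the most-significant byte.
The bytes are already most-significant first: 0x687E.
0x687E = 26750.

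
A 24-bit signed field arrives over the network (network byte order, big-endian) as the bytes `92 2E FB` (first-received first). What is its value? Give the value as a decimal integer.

-7196933

In big-endian order the high byte comes first in memory.
The bytes are already most-significant first: 0x922EFB.
Top bit is set, so as a signed 24-bit value this is 0x922EFB − 2^24 = -7196933.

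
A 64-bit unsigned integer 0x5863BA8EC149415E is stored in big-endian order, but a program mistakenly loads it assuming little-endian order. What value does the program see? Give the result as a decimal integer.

6791790808723514200

Stored big-endian, the bytes at ascending addresses are 58 63 BA 8E C1 49 41 5E.
Read back as little-endian, the first byte is least significant, giving 0x5E4149C18EBA6358.
0x5E4149C18EBA6358 = 6791790808723514200.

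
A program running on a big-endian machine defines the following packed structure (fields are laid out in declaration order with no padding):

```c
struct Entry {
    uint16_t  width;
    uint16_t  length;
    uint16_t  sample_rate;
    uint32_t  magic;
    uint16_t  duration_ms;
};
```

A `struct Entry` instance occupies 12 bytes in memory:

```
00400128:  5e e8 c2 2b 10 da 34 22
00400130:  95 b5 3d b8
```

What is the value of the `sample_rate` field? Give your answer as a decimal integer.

`sample_rate` follows `width` (2 B), `length` (2 B), so it starts at offset 2 + 2 = 4 and occupies 2 bytes.
Bytes at offsets 4..5: 10 DA.
Big-endian stores the most-significant byte at the lowest address.
The bytes are already most-significant first: 0x10DA.
0x10DA = 4314.

4314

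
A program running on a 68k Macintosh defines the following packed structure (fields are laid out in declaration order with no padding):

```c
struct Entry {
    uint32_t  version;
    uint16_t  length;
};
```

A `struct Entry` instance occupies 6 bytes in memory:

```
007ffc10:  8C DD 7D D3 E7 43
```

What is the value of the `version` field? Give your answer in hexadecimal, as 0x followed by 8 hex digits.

`version` is the first field, at byte offset 0, occupying 4 bytes.
Bytes at offsets 0..3: 8C DD 7D D3.
Big-endian: lowest address holds the most-significant byte.
The bytes are already most-significant first: 0x8CDD7DD3.

0x8CDD7DD3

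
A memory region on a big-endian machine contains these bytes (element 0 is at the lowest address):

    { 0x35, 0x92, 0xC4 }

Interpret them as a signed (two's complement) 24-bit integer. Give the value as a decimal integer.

3510980

Big-endian: lowest address holds the most-significant byte.
The bytes are already most-significant first: 0x3592C4.
0x3592C4 = 3510980.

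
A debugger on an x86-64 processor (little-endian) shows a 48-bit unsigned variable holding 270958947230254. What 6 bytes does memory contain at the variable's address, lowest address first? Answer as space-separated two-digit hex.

270958947230254 in hexadecimal, padded to 48 bits, is 0xF66F8BCC622E.
Split into bytes (most-significant first): F6 6F 8B CC 62 2E.
Little-endian stores the least-significant byte at the lowest address.
So at ascending addresses the bytes are 2E 62 CC 8B 6F F6.

2E 62 CC 8B 6F F6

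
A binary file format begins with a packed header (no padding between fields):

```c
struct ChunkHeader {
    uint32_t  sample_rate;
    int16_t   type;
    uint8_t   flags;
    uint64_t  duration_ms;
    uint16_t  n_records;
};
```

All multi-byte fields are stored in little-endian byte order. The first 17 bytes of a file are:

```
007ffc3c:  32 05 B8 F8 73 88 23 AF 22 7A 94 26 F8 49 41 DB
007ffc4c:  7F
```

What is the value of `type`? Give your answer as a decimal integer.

`type` follows `sample_rate` (4 bytes), so it starts at byte offset 4 and occupies 2 bytes.
Bytes at offsets 4..5: 73 88.
Little-endian: lowest address holds the least-significant byte.
Reassemble most-significant byte first: 88 73 → 0x8873.
Top bit is set, so as a signed 16-bit value this is 0x8873 − 2^16 = -30605.

-30605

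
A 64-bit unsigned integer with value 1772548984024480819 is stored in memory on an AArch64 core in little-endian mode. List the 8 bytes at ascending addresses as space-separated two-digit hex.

33 3C C2 DB E8 5B 99 18

1772548984024480819 in hexadecimal, padded to 64 bits, is 0x18995BE8DBC23C33.
Split into bytes (most-significant first): 18 99 5B E8 DB C2 3C 33.
Little-endian stores the least-significant byte at the lowest address.
So at ascending addresses the bytes are 33 3C C2 DB E8 5B 99 18.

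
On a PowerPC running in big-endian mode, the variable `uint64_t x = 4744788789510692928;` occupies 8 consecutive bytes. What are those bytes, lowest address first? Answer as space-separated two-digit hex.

4744788789510692928 in hexadecimal, padded to 64 bits, is 0x41D8E043DD0A6040.
Split into bytes (most-significant first): 41 D8 E0 43 DD 0A 60 40.
In big-endian order the high byte comes first in memory.
So the memory order matches the most-significant-first order: 41 D8 E0 43 DD 0A 60 40.

41 D8 E0 43 DD 0A 60 40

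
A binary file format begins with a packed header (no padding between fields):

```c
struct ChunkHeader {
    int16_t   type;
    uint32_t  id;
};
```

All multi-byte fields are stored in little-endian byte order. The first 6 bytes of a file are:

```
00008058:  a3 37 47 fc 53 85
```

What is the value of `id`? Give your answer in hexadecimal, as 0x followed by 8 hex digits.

`id` follows `type` (2 bytes), so it starts at byte offset 2 and occupies 4 bytes.
Bytes at offsets 2..5: 47 FC 53 85.
Little-endian: lowest address holds the least-significant byte.
Reassemble most-significant byte first: 85 53 FC 47 → 0x8553FC47.

0x8553FC47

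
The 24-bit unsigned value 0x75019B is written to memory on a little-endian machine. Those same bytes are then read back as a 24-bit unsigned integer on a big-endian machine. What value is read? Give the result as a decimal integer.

Stored little-endian, the bytes at ascending addresses are 9B 01 75.
Read back as big-endian, the last byte is least significant, giving 0x9B0175.
0x9B0175 = 10158453.

10158453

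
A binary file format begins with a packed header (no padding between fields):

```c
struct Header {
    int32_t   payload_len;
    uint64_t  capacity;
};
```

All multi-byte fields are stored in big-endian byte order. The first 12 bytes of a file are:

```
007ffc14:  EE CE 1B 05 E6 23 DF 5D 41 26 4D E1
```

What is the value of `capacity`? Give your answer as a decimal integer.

16583343844526280161

`capacity` follows `payload_len` (4 bytes), so it starts at byte offset 4 and occupies 8 bytes.
Bytes at offsets 4..11: E6 23 DF 5D 41 26 4D E1.
Big-endian: lowest address holds the most-significant byte.
The bytes are already most-significant first: 0xE623DF5D41264DE1.
0xE623DF5D41264DE1 = 16583343844526280161.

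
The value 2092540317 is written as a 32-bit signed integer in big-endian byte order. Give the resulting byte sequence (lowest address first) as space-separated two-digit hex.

2092540317 in hexadecimal, padded to 32 bits, is 0x7CB9A19D.
Split into bytes (most-significant first): 7C B9 A1 9D.
Big-endian stores the most-significant byte at the lowest address.
So the memory order matches the most-significant-first order: 7C B9 A1 9D.

7C B9 A1 9D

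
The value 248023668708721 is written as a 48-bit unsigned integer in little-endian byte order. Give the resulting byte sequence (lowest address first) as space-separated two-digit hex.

248023668708721 in hexadecimal, padded to 48 bits, is 0xE19382AB5571.
Split into bytes (most-significant first): E1 93 82 AB 55 71.
In little-endian order the low byte comes first in memory.
So at ascending addresses the bytes are 71 55 AB 82 93 E1.

71 55 AB 82 93 E1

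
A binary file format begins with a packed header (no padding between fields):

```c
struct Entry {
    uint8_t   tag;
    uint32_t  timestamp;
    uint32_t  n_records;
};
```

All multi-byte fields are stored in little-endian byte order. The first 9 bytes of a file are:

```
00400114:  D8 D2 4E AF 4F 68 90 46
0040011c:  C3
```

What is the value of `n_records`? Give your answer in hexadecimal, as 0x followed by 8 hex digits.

`n_records` follows `tag` (1 B), `timestamp` (4 B), so it starts at offset 1 + 4 = 5 and occupies 4 bytes.
Bytes at offsets 5..8: 68 90 46 C3.
In little-endian order the low byte comes first in memory.
Reassemble most-significant byte first: C3 46 90 68 → 0xC3469068.

0xC3469068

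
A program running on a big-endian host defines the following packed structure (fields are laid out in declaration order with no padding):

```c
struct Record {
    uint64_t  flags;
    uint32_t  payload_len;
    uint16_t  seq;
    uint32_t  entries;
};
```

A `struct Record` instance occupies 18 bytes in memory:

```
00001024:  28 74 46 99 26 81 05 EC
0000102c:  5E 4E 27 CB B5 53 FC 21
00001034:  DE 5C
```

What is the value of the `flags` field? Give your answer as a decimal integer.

2915032482405484012

`flags` is the first field, at byte offset 0, occupying 8 bytes.
Bytes at offsets 0..7: 28 74 46 99 26 81 05 EC.
Big-endian stores the most-significant byte at the lowest address.
The bytes are already most-significant first: 0x28744699268105EC.
0x28744699268105EC = 2915032482405484012.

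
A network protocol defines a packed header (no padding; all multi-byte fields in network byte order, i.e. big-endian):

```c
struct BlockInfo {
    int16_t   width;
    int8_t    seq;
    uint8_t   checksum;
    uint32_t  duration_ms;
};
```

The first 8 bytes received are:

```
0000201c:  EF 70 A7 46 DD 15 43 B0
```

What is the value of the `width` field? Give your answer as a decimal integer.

-4240

`width` is the first field, at byte offset 0, occupying 2 bytes.
Bytes at offsets 0..1: EF 70.
In big-endian order the high byte comes first in memory.
The bytes are already most-significant first: 0xEF70.
Top bit is set, so as a signed 16-bit value this is 0xEF70 − 2^16 = -4240.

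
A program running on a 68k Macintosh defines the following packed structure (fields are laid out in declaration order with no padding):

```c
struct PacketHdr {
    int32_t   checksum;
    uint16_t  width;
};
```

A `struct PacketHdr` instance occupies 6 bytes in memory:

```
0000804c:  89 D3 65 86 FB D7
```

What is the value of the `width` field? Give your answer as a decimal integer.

`width` follows `checksum` (4 bytes), so it starts at byte offset 4 and occupies 2 bytes.
Bytes at offsets 4..5: FB D7.
In big-endian order the high byte comes first in memory.
The bytes are already most-significant first: 0xFBD7.
0xFBD7 = 64471.

64471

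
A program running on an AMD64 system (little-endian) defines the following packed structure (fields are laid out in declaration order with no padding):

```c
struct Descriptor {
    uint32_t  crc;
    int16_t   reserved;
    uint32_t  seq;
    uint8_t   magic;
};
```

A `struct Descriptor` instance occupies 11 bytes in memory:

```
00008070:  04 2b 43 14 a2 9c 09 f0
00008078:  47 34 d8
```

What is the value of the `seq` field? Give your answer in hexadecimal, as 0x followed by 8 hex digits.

`seq` follows `crc` (4 B), `reserved` (2 B), so it starts at offset 4 + 2 = 6 and occupies 4 bytes.
Bytes at offsets 6..9: 09 F0 47 34.
Little-endian stores the least-significant byte at the lowest address.
Reassemble most-significant byte first: 34 47 F0 09 → 0x3447F009.

0x3447F009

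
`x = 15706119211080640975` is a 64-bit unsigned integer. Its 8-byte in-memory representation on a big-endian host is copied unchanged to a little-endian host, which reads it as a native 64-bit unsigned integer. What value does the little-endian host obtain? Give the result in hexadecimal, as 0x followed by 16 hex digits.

15706119211080640975 in 64-bit hexadecimal is 0xD9F75835386669CF.
Stored big-endian, the bytes at ascending addresses are D9 F7 58 35 38 66 69 CF.
Read back as little-endian, the first byte is least significant, giving 0xCF6966383558F7D9.

0xCF6966383558F7D9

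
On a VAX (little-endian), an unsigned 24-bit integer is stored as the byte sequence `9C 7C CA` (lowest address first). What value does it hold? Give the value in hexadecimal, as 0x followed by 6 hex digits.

0xCA7C9C

In little-endian order the low byte comes first in memory.
Reassemble most-significant byte first: CA 7C 9C → 0xCA7C9C.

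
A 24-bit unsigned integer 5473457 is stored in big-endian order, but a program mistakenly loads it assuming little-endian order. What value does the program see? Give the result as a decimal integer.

5473457 in 24-bit hexadecimal is 0x5384B1.
Stored big-endian, the bytes at ascending addresses are 53 84 B1.
Read back as little-endian, the first byte is least significant, giving 0xB18453.
0xB18453 = 11633747.

11633747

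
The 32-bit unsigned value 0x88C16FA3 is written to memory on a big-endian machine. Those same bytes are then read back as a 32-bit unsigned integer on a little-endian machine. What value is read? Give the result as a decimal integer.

Stored big-endian, the bytes at ascending addresses are 88 C1 6F A3.
Read back as little-endian, the first byte is least significant, giving 0xA36FC188.
0xA36FC188 = 2742010248.

2742010248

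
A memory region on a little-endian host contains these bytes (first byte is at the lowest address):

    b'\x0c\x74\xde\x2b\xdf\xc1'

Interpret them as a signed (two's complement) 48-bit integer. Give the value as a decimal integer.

In little-endian order the low byte comes first in memory.
Reassemble most-significant byte first: C1 DF 2B DE 74 0C → 0xC1DF2BDE740C.
Top bit is set, so as a signed 48-bit value this is 0xC1DF2BDE740C − 2^48 = -68310718843892.

-68310718843892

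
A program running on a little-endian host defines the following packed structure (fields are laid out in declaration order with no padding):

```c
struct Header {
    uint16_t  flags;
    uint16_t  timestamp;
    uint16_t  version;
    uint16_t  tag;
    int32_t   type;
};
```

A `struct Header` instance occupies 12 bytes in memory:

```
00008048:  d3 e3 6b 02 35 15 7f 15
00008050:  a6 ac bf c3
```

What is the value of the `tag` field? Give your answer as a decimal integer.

`tag` follows `flags` (2 B), `timestamp` (2 B), `version` (2 B), so it starts at offset 2 + 2 + 2 = 6 and occupies 2 bytes.
Bytes at offsets 6..7: 7F 15.
In little-endian order the low byte comes first in memory.
Reassemble most-significant byte first: 15 7F → 0x157F.
0x157F = 5503.

5503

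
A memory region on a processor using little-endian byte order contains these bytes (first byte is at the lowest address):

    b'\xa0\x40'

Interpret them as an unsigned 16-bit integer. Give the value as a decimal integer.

16544

Little-endian stores the least-significant byte at the lowest address.
Reassemble most-significant byte first: 40 A0 → 0x40A0.
0x40A0 = 16544.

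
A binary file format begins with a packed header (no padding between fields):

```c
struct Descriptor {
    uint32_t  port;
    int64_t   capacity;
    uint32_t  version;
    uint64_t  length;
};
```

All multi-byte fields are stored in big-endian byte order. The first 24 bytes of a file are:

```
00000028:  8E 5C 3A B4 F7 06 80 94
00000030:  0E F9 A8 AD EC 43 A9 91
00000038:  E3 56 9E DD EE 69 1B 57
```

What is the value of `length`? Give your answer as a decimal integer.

`length` follows `port` (4 B), `capacity` (8 B), `version` (4 B), so it starts at offset 4 + 8 + 4 = 16 and occupies 8 bytes.
Bytes at offsets 16..23: E3 56 9E DD EE 69 1B 57.
Big-endian stores the most-significant byte at the lowest address.
The bytes are already most-significant first: 0xE3569EDDEE691B57.
0xE3569EDDEE691B57 = 16381455370631584599.

16381455370631584599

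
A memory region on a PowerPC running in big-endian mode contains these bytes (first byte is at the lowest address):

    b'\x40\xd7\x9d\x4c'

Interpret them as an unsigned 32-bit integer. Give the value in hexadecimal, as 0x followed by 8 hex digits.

0x40D79D4C

Big-endian: lowest address holds the most-significant byte.
The bytes are already most-significant first: 0x40D79D4C.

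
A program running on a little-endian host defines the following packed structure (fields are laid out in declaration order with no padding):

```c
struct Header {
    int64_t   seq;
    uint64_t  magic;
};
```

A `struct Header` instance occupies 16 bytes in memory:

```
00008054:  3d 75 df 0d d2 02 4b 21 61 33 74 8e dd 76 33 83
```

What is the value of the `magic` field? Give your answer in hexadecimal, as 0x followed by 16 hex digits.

0x833376DD8E743361

`magic` follows `seq` (8 bytes), so it starts at byte offset 8 and occupies 8 bytes.
Bytes at offsets 8..15: 61 33 74 8E DD 76 33 83.
Little-endian stores the least-significant byte at the lowest address.
Reassemble most-significant byte first: 83 33 76 DD 8E 74 33 61 → 0x833376DD8E743361.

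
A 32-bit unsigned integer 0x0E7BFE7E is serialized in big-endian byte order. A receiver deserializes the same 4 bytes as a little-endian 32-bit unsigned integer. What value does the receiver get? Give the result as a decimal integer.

Stored big-endian, the bytes at ascending addresses are 0E 7B FE 7E.
Read back as little-endian, the first byte is least significant, giving 0x7EFE7B0E.
0x7EFE7B0E = 2130606862.

2130606862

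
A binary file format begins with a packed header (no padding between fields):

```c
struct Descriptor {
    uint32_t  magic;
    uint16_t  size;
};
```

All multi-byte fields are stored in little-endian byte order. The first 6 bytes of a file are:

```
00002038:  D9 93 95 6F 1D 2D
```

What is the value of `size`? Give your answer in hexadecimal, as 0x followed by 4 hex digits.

0x2D1D

`size` follows `magic` (4 bytes), so it starts at byte offset 4 and occupies 2 bytes.
Bytes at offsets 4..5: 1D 2D.
Little-endian stores the least-significant byte at the lowest address.
Reassemble most-significant byte first: 2D 1D → 0x2D1D.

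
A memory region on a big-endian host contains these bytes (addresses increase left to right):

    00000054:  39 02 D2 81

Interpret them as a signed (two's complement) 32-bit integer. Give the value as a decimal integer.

In big-endian order the high byte comes first in memory.
The bytes are already most-significant first: 0x3902D281.
0x3902D281 = 956486273.

956486273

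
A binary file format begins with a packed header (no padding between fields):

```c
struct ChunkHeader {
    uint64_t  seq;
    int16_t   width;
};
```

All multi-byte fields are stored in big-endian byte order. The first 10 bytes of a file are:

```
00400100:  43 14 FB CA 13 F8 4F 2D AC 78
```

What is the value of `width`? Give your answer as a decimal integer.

-21384

`width` follows `seq` (8 bytes), so it starts at byte offset 8 and occupies 2 bytes.
Bytes at offsets 8..9: AC 78.
Big-endian stores the most-significant byte at the lowest address.
The bytes are already most-significant first: 0xAC78.
Top bit is set, so as a signed 16-bit value this is 0xAC78 − 2^16 = -21384.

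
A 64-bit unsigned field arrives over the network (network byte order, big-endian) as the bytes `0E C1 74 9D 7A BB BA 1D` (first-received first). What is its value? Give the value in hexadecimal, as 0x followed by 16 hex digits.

0x0EC1749D7ABBBA1D

In big-endian order the high byte comes first in memory.
The bytes are already most-significant first: 0x0EC1749D7ABBBA1D.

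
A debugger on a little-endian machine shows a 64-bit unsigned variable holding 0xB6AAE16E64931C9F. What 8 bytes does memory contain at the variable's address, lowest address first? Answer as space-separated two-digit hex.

Split into bytes (most-significant first): B6 AA E1 6E 64 93 1C 9F.
In little-endian order the low byte comes first in memory.
So at ascending addresses the bytes are 9F 1C 93 64 6E E1 AA B6.

9F 1C 93 64 6E E1 AA B6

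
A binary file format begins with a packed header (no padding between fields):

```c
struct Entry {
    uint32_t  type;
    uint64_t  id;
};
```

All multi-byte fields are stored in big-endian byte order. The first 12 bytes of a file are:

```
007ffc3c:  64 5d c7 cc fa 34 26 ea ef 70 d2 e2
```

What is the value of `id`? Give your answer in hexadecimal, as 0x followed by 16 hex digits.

`id` follows `type` (4 bytes), so it starts at byte offset 4 and occupies 8 bytes.
Bytes at offsets 4..11: FA 34 26 EA EF 70 D2 E2.
In big-endian order the high byte comes first in memory.
The bytes are already most-significant first: 0xFA3426EAEF70D2E2.

0xFA3426EAEF70D2E2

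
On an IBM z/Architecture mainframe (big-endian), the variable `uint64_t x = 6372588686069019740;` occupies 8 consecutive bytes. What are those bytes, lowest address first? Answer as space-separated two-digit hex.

6372588686069019740 in hexadecimal, padded to 64 bits, is 0x586FFBA584D1345C.
Split into bytes (most-significant first): 58 6F FB A5 84 D1 34 5C.
Big-endian stores the most-significant byte at the lowest address.
So the memory order matches the most-significant-first order: 58 6F FB A5 84 D1 34 5C.

58 6F FB A5 84 D1 34 5C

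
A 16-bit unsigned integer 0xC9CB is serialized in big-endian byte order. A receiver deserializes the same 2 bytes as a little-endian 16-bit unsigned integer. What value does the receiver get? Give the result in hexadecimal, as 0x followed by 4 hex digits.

Stored big-endian, the bytes at ascending addresses are C9 CB.
Read back as little-endian, the first byte is least significant, giving 0xCBC9.

0xCBC9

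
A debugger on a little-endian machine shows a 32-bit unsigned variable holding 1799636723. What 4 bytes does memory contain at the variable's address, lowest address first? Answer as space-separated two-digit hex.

F3 46 44 6B

1799636723 in hexadecimal, padded to 32 bits, is 0x6B4446F3.
Split into bytes (most-significant first): 6B 44 46 F3.
Little-endian stores the least-significant byte at the lowest address.
So at ascending addresses the bytes are F3 46 44 6B.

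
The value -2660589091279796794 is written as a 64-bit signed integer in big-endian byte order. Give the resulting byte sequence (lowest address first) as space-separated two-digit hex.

DB 13 B0 51 60 FD 05 C6

Two's complement of -2660589091279796794 in 64 bits: 2660589091279796794 = 0x24EC4FAE9F02FA3A; invert → 0xDB13B05160FD05C5; add 1 → 0xDB13B05160FD05C6.
Split into bytes (most-significant first): DB 13 B0 51 60 FD 05 C6.
Big-endian: lowest address holds the most-significant byte.
So the memory order matches the most-significant-first order: DB 13 B0 51 60 FD 05 C6.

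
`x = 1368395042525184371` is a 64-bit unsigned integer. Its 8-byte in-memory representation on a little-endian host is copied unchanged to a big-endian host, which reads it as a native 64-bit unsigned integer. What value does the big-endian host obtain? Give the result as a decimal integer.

1368395042525184371 in 64-bit hexadecimal is 0x12FD840A861E8173.
Stored little-endian, the bytes at ascending addresses are 73 81 1E 86 0A 84 FD 12.
Read back as big-endian, the last byte is least significant, giving 0x73811E860A84FD12.
0x73811E860A84FD12 = 8322967147408325906.

8322967147408325906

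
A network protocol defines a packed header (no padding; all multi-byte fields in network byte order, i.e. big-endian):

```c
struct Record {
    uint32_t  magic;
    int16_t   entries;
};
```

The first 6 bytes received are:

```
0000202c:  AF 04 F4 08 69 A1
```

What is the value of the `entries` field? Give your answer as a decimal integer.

`entries` follows `magic` (4 bytes), so it starts at byte offset 4 and occupies 2 bytes.
Bytes at offsets 4..5: 69 A1.
Big-endian: lowest address holds the most-significant byte.
The bytes are already most-significant first: 0x69A1.
0x69A1 = 27041.

27041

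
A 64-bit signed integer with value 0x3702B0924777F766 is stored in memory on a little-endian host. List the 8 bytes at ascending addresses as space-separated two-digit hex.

Split into bytes (most-significant first): 37 02 B0 92 47 77 F7 66.
Little-endian: lowest address holds the least-significant byte.
So at ascending addresses the bytes are 66 F7 77 47 92 B0 02 37.

66 F7 77 47 92 B0 02 37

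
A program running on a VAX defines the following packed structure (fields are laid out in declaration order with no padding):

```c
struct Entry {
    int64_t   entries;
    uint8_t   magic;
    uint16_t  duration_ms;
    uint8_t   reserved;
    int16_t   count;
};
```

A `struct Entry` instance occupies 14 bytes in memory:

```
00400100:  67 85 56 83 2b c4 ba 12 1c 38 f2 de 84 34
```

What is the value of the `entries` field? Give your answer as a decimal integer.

`entries` is the first field, at byte offset 0, occupying 8 bytes.
Bytes at offsets 0..7: 67 85 56 83 2B C4 BA 12.
Little-endian stores the least-significant byte at the lowest address.
Reassemble most-significant byte first: 12 BA C4 2B 83 56 85 67 → 0x12BAC42B83568567.
0x12BAC42B83568567 = 1349606729517008231.

1349606729517008231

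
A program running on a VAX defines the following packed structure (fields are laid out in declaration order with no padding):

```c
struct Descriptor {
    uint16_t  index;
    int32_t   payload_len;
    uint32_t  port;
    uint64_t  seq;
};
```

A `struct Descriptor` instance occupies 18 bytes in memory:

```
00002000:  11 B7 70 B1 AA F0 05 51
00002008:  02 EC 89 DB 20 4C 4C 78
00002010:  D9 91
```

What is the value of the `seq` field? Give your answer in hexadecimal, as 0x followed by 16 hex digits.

0x91D9784C4C20DB89

`seq` follows `index` (2 B), `payload_len` (4 B), `port` (4 B), so it starts at offset 2 + 4 + 4 = 10 and occupies 8 bytes.
Bytes at offsets 10..17: 89 DB 20 4C 4C 78 D9 91.
Little-endian stores the least-significant byte at the lowest address.
Reassemble most-significant byte first: 91 D9 78 4C 4C 20 DB 89 → 0x91D9784C4C20DB89.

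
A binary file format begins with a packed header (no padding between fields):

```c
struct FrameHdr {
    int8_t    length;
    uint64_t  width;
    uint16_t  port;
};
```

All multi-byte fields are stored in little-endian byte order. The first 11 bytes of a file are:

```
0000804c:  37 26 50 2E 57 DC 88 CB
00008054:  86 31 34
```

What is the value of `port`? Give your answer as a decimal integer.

13361

`port` follows `length` (1 B), `width` (8 B), so it starts at offset 1 + 8 = 9 and occupies 2 bytes.
Bytes at offsets 9..10: 31 34.
In little-endian order the low byte comes first in memory.
Reassemble most-significant byte first: 34 31 → 0x3431.
0x3431 = 13361.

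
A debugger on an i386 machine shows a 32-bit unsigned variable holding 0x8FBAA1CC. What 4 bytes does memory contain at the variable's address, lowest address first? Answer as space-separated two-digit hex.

Split into bytes (most-significant first): 8F BA A1 CC.
Little-endian: lowest address holds the least-significant byte.
So at ascending addresses the bytes are CC A1 BA 8F.

CC A1 BA 8F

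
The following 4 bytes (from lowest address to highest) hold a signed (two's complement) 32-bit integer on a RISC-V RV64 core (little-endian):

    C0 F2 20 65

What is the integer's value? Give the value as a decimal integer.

In little-endian order the low byte comes first in memory.
Reassemble most-significant byte first: 65 20 F2 C0 → 0x6520F2C0.
0x6520F2C0 = 1696658112.

1696658112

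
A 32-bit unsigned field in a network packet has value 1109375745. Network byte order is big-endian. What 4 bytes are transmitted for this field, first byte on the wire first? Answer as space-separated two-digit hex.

1109375745 in hexadecimal, padded to 32 bits, is 0x421FBB01.
Split into bytes (most-significant first): 42 1F BB 01.
In big-endian order the high byte comes first in memory.
So the memory order matches the most-significant-first order: 42 1F BB 01.

42 1F BB 01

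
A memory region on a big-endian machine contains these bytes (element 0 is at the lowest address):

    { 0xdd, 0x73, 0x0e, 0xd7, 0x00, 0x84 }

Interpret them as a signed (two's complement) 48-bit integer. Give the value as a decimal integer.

Big-endian: lowest address holds the most-significant byte.
The bytes are already most-significant first: 0xDD730ED70084.
Top bit is set, so as a signed 48-bit value this is 0xDD730ED70084 − 2^48 = -37988736761724.

-37988736761724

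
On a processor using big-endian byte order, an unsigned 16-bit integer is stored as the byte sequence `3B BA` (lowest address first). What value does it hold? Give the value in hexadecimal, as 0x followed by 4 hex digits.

Big-endian stores the most-significant byte at the lowest address.
The bytes are already most-significant first: 0x3BBA.

0x3BBA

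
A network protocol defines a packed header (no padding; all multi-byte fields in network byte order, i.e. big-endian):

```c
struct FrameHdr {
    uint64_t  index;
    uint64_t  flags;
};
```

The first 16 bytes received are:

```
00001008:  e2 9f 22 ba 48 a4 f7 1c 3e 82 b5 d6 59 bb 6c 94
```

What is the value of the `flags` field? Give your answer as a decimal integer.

4504362509557001364

`flags` follows `index` (8 bytes), so it starts at byte offset 8 and occupies 8 bytes.
Bytes at offsets 8..15: 3E 82 B5 D6 59 BB 6C 94.
In big-endian order the high byte comes first in memory.
The bytes are already most-significant first: 0x3E82B5D659BB6C94.
0x3E82B5D659BB6C94 = 4504362509557001364.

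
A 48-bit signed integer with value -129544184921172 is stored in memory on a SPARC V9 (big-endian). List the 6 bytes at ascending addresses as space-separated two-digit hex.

Two's complement of -129544184921172 in 48 bits: 129544184921172 = 0x75D1DB1FFC54; invert → 0x8A2E24E003AB; add 1 → 0x8A2E24E003AC.
Split into bytes (most-significant first): 8A 2E 24 E0 03 AC.
In big-endian order the high byte comes first in memory.
So the memory order matches the most-significant-first order: 8A 2E 24 E0 03 AC.

8A 2E 24 E0 03 AC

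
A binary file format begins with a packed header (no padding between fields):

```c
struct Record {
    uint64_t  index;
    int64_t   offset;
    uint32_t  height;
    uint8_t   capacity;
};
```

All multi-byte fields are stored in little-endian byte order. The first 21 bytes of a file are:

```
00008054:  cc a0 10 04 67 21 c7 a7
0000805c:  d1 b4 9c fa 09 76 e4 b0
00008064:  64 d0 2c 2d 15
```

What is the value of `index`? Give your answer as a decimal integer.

12089668451032932556

`index` is the first field, at byte offset 0, occupying 8 bytes.
Bytes at offsets 0..7: CC A0 10 04 67 21 C7 A7.
In little-endian order the low byte comes first in memory.
Reassemble most-significant byte first: A7 C7 21 67 04 10 A0 CC → 0xA7C721670410A0CC.
0xA7C721670410A0CC = 12089668451032932556.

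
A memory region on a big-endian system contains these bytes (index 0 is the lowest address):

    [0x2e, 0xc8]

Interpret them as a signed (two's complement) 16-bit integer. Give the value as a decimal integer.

11976

In big-endian order the high byte comes first in memory.
The bytes are already most-significant first: 0x2EC8.
0x2EC8 = 11976.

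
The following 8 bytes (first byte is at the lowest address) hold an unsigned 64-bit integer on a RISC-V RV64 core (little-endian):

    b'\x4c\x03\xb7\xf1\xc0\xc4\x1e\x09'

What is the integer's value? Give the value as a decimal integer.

657178928610739020

Little-endian stores the least-significant byte at the lowest address.
Reassemble most-significant byte first: 09 1E C4 C0 F1 B7 03 4C → 0x091EC4C0F1B7034C.
0x091EC4C0F1B7034C = 657178928610739020.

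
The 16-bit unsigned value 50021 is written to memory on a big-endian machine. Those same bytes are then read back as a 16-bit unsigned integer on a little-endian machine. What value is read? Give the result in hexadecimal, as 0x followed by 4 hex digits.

0x65C3

50021 in 16-bit hexadecimal is 0xC365.
Stored big-endian, the bytes at ascending addresses are C3 65.
Read back as little-endian, the first byte is least significant, giving 0x65C3.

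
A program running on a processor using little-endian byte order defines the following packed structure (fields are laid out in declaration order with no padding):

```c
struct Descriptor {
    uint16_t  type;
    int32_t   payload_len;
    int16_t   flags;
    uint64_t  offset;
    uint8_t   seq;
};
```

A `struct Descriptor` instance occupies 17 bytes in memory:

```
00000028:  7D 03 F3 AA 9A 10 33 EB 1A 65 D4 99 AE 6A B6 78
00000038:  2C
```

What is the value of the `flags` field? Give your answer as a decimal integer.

`flags` follows `type` (2 B), `payload_len` (4 B), so it starts at offset 2 + 4 = 6 and occupies 2 bytes.
Bytes at offsets 6..7: 33 EB.
Little-endian: lowest address holds the least-significant byte.
Reassemble most-significant byte first: EB 33 → 0xEB33.
Top bit is set, so as a signed 16-bit value this is 0xEB33 − 2^16 = -5325.

-5325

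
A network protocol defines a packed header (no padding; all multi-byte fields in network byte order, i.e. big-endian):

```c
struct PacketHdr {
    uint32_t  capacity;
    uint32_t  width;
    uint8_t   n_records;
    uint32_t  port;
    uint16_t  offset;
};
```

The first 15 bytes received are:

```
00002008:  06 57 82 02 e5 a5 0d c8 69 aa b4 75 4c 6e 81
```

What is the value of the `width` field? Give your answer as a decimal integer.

`width` follows `capacity` (4 bytes), so it starts at byte offset 4 and occupies 4 bytes.
Bytes at offsets 4..7: E5 A5 0D C8.
Big-endian: lowest address holds the most-significant byte.
The bytes are already most-significant first: 0xE5A50DC8.
0xE5A50DC8 = 3852799432.

3852799432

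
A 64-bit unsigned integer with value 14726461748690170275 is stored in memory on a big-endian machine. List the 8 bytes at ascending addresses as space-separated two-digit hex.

14726461748690170275 in hexadecimal, padded to 64 bits, is 0xCC5EE6EFB10E31A3.
Split into bytes (most-significant first): CC 5E E6 EF B1 0E 31 A3.
In big-endian order the high byte comes first in memory.
So the memory order matches the most-significant-first order: CC 5E E6 EF B1 0E 31 A3.

CC 5E E6 EF B1 0E 31 A3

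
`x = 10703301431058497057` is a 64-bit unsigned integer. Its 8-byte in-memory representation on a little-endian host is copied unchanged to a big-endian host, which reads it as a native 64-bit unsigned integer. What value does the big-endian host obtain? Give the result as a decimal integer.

2449442985658780052

10703301431058497057 in 64-bit hexadecimal is 0x9489C3F16A2BFE21.
Stored little-endian, the bytes at ascending addresses are 21 FE 2B 6A F1 C3 89 94.
Read back as big-endian, the last byte is least significant, giving 0x21FE2B6AF1C38994.
0x21FE2B6AF1C38994 = 2449442985658780052.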